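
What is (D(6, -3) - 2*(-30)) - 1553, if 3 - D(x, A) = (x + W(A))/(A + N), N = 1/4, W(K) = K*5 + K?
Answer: -16438/11 ≈ -1494.4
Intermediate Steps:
W(K) = 6*K (W(K) = 5*K + K = 6*K)
N = ¼ ≈ 0.25000
D(x, A) = 3 - (x + 6*A)/(¼ + A) (D(x, A) = 3 - (x + 6*A)/(A + ¼) = 3 - (x + 6*A)/(¼ + A))
(D(6, -3) - 2*(-30)) - 1553 = ((3 - 12*(-3) - 4*6)/(1 + 4*(-3)) - 2*(-30)) - 1553 = ((3 + 36 - 24)/(1 - 12) + 60) - 1553 = (15/(-11) + 60) - 1553 = (-1/11*15 + 60) - 1553 = (-15/11 + 60) - 1553 = 645/11 - 1553 = -16438/11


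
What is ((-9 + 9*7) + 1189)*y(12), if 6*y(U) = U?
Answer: 2486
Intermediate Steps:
y(U) = U/6
((-9 + 9*7) + 1189)*y(12) = ((-9 + 9*7) + 1189)*((1/6)*12) = ((-9 + 63) + 1189)*2 = (54 + 1189)*2 = 1243*2 = 2486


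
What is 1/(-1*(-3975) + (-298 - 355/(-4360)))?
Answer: 872/3206415 ≈ 0.00027195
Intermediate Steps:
1/(-1*(-3975) + (-298 - 355/(-4360))) = 1/(3975 + (-298 - 355*(-1)/4360)) = 1/(3975 + (-298 - 1*(-71/872))) = 1/(3975 + (-298 + 71/872)) = 1/(3975 - 259785/872) = 1/(3206415/872) = 872/3206415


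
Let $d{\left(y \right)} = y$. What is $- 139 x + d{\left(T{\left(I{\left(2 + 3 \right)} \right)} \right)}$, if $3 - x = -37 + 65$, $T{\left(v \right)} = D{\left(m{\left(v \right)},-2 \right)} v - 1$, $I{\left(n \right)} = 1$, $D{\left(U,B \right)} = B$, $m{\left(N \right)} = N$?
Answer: $3472$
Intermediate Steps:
$T{\left(v \right)} = -1 - 2 v$ ($T{\left(v \right)} = - 2 v - 1 = -1 - 2 v$)
$x = -25$ ($x = 3 - \left(-37 + 65\right) = 3 - 28 = -25$)
$- 139 x + d{\left(T{\left(I{\left(2 + 3 \right)} \right)} \right)} = \left(-139\right) \left(-25\right) - 3 = 3475 - 3 = 3472$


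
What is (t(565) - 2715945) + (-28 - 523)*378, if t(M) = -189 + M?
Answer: -2923847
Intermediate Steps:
(t(565) - 2715945) + (-28 - 523)*378 = ((-189 + 565) - 2715945) + (-28 - 523)*378 = (376 - 2715945) - 551*378 = -2715569 - 208278 = -2923847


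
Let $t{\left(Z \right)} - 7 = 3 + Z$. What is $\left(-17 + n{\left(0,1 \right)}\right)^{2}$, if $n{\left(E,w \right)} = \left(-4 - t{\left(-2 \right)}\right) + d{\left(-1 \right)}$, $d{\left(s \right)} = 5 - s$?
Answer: $529$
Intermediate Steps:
$t{\left(Z \right)} = 10 + Z$ ($t{\left(Z \right)} = 7 + \left(3 + Z\right) = 10 + Z$)
$n{\left(E,w \right)} = -6$ ($n{\left(E,w \right)} = \left(-4 - \left(10 - 2\right)\right) + \left(5 - -1\right) = \left(-4 - 8\right) + \left(5 + 1\right) = \left(-4 - 8\right) + 6 = -12 + 6 = -6$)
$\left(-17 + n{\left(0,1 \right)}\right)^{2} = \left(-17 - 6\right)^{2} = \left(-23\right)^{2} = 529$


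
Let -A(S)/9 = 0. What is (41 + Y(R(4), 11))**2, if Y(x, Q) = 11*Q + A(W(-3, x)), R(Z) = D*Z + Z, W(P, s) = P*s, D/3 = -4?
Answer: 26244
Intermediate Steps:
D = -12 (D = 3*(-4) = -12)
A(S) = 0 (A(S) = -9*0 = 0)
R(Z) = -11*Z (R(Z) = -12*Z + Z = -11*Z)
Y(x, Q) = 11*Q (Y(x, Q) = 11*Q + 0 = 11*Q)
(41 + Y(R(4), 11))**2 = (41 + 11*11)**2 = (41 + 121)**2 = 162**2 = 26244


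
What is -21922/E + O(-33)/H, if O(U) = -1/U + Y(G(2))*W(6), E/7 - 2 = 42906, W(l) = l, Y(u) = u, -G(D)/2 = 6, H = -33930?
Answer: -595812467/8407640241 ≈ -0.070866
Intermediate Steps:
G(D) = -12 (G(D) = -2*6 = -12)
E = 300356 (E = 14 + 7*42906 = 14 + 300342 = 300356)
O(U) = -72 - 1/U (O(U) = -1/U - 12*6 = -1/U - 72 = -72 - 1/U)
-21922/E + O(-33)/H = -21922/300356 + (-72 - 1/(-33))/(-33930) = -21922*1/300356 + (-72 - 1*(-1/33))*(-1/33930) = -10961/150178 + (-72 + 1/33)*(-1/33930) = -10961/150178 - 2375/33*(-1/33930) = -10961/150178 + 475/223938 = -595812467/8407640241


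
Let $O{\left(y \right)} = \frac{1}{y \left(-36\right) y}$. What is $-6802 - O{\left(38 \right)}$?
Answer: $- \frac{353595167}{51984} \approx -6802.0$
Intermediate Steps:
$O{\left(y \right)} = - \frac{1}{36 y^{2}}$ ($O{\left(y \right)} = \frac{1}{- 36 y y} = \frac{\left(- \frac{1}{36}\right) \frac{1}{y}}{y} = - \frac{1}{36 y^{2}}$)
$-6802 - O{\left(38 \right)} = -6802 - - \frac{1}{36 \cdot 1444} = -6802 - \left(- \frac{1}{36}\right) \frac{1}{1444} = -6802 - - \frac{1}{51984} = -6802 + \frac{1}{51984} = - \frac{353595167}{51984}$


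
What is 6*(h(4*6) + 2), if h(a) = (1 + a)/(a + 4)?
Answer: 243/14 ≈ 17.357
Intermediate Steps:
h(a) = (1 + a)/(4 + a)
6*(h(4*6) + 2) = 6*((1 + 4*6)/(4 + 4*6) + 2) = 6*((1 + 24)/(4 + 24) + 2) = 6*(25/28 + 2) = 6*(81/28) = 243/14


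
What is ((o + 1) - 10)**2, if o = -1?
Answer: 100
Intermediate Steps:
((o + 1) - 10)**2 = ((-1 + 1) - 10)**2 = (0 - 10)**2 = (-10)**2 = 100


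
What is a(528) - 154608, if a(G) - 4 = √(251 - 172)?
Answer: -154604 + √79 ≈ -1.5460e+5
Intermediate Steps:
a(G) = 4 + √79 (a(G) = 4 + √(251 - 172) = 4 + √79)
a(528) - 154608 = (4 + √79) - 154608 = -154604 + √79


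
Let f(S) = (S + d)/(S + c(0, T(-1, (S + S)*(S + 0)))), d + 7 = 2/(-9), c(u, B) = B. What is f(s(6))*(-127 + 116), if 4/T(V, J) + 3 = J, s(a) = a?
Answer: 253/114 ≈ 2.2193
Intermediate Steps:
T(V, J) = 4/(-3 + J)
d = -65/9 (d = -7 + 2/(-9) = -7 + 2*(-⅑) = -7 - 2/9 = -65/9 ≈ -7.2222)
f(S) = (-65/9 + S)/(S + 4/(-3 + 2*S²)) (f(S) = (S - 65/9)/(S + 4/(-3 + (S + S)*(S + 0))) = (-65/9 + S)/(S + 4/(-3 + (2*S)*S)) = (-65/9 + S)/(S + 4/(-3 + 2*S²)))
f(s(6))*(-127 + 116) = ((-65 + 9*6)*(-3 + 2*6²)/(9*(4 + 6*(-3 + 2*6²))))*(-127 + 116) = ((-65 + 54)*(-3 + 2*36)/(9*(4 + 6*(-3 + 2*36))))*(-11) = ((⅑)*(-11)*(-3 + 72)/(4 + 6*(-3 + 72)))*(-11) = ((⅑)*(-11)*69/(4 + 6*69))*(-11) = ((⅑)*(-11)*69/(4 + 414))*(-11) = ((⅑)*(-11)*69/418)*(-11) = ((⅑)*(1/418)*(-11)*69)*(-11) = -23/114*(-11) = 253/114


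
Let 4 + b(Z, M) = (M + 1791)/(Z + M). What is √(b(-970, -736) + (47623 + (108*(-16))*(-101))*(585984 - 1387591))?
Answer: I*√518284030204654026/1706 ≈ 4.2199e+5*I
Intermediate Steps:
b(Z, M) = -4 + (1791 + M)/(M + Z) (b(Z, M) = -4 + (M + 1791)/(Z + M) = -4 + (1791 + M)/(M + Z))
√(b(-970, -736) + (47623 + (108*(-16))*(-101))*(585984 - 1387591)) = √((1791 - 4*(-970) - 3*(-736))/(-736 - 970) + (47623 + (108*(-16))*(-101))*(585984 - 1387591)) = √((1791 + 3880 + 2208)/(-1706) + (47623 - 1728*(-101))*(-801607)) = √(-1/1706*7879 + (47623 + 174528)*(-801607)) = √(-7879/1706 + 222151*(-801607)) = √(-7879/1706 - 178077796657) = √(-303800721104721/1706) = I*√518284030204654026/1706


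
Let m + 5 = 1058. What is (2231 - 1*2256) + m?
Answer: 1028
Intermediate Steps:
m = 1053 (m = -5 + 1058 = 1053)
(2231 - 1*2256) + m = (2231 - 1*2256) + 1053 = (2231 - 2256) + 1053 = -25 + 1053 = 1028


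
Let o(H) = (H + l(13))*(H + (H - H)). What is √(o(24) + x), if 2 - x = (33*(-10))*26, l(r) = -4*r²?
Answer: I*√7066 ≈ 84.059*I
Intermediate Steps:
o(H) = H*(-676 + H) (o(H) = (H - 4*13²)*(H + (H - H)) = (H - 4*169)*(H + 0) = (H - 676)*H = (-676 + H)*H = H*(-676 + H))
x = 8582 (x = 2 - 33*(-10)*26 = 2 - (-330)*26 = 2 - 1*(-8580) = 2 + 8580 = 8582)
√(o(24) + x) = √(24*(-676 + 24) + 8582) = √(24*(-652) + 8582) = √(-15648 + 8582) = √(-7066) = I*√7066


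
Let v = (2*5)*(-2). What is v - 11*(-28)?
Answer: 288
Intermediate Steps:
v = -20 (v = 10*(-2) = -20)
v - 11*(-28) = -20 - 11*(-28) = -20 + 308 = 288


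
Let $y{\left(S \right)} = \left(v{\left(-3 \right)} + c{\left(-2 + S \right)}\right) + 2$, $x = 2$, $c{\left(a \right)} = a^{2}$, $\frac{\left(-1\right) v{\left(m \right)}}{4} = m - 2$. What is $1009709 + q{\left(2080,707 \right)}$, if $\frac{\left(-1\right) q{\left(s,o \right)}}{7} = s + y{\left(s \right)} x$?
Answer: $-59458335$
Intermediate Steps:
$v{\left(m \right)} = 8 - 4 m$ ($v{\left(m \right)} = - 4 \left(m - 2\right) = - 4 \left(-2 + m\right) = 8 - 4 m$)
$y{\left(S \right)} = 22 + \left(-2 + S\right)^{2}$ ($y{\left(S \right)} = \left(\left(8 - -12\right) + \left(-2 + S\right)^{2}\right) + 2 = \left(\left(8 + 12\right) + \left(-2 + S\right)^{2}\right) + 2 = \left(20 + \left(-2 + S\right)^{2}\right) + 2 = 22 + \left(-2 + S\right)^{2}$)
$q{\left(s,o \right)} = -308 - 14 \left(-2 + s\right)^{2} - 7 s$ ($q{\left(s,o \right)} = - 7 \left(s + \left(22 + \left(-2 + s\right)^{2}\right) 2\right) = - 7 \left(s + \left(44 + 2 \left(-2 + s\right)^{2}\right)\right) = - 7 \left(44 + s + 2 \left(-2 + s\right)^{2}\right) = -308 - 14 \left(-2 + s\right)^{2} - 7 s$)
$1009709 + q{\left(2080,707 \right)} = 1009709 - \left(-101556 + 60569600\right) = 1009709 - 60468044 = -59458335$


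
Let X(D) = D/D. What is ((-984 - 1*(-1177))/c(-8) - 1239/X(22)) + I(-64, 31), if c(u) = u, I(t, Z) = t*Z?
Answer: -25977/8 ≈ -3247.1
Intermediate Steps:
I(t, Z) = Z*t
X(D) = 1
((-984 - 1*(-1177))/c(-8) - 1239/X(22)) + I(-64, 31) = ((-984 - 1*(-1177))/(-8) - 1239/1) + 31*(-64) = ((-984 + 1177)*(-⅛) - 1239*1) - 1984 = (193*(-⅛) - 1239) - 1984 = (-193/8 - 1239) - 1984 = -10105/8 - 1984 = -25977/8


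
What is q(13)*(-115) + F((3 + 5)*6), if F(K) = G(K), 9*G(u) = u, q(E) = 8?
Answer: -2744/3 ≈ -914.67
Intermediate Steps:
G(u) = u/9
F(K) = K/9
q(13)*(-115) + F((3 + 5)*6) = 8*(-115) + ((3 + 5)*6)/9 = -920 + (8*6)/9 = -920 + (⅑)*48 = -920 + 16/3 = -2744/3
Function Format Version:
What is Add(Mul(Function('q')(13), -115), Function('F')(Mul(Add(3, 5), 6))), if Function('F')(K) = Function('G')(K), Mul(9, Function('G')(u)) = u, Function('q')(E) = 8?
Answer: Rational(-2744, 3) ≈ -914.67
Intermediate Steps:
Function('G')(u) = Mul(Rational(1, 9), u)
Function('F')(K) = Mul(Rational(1, 9), K)
Add(Mul(Function('q')(13), -115), Function('F')(Mul(Add(3, 5), 6))) = Add(Mul(8, -115), Mul(Rational(1, 9), Mul(Add(3, 5), 6))) = Add(-920, Mul(Rational(1, 9), Mul(8, 6))) = Add(-920, Mul(Rational(1, 9), 48)) = Add(-920, Rational(16, 3)) = Rational(-2744, 3)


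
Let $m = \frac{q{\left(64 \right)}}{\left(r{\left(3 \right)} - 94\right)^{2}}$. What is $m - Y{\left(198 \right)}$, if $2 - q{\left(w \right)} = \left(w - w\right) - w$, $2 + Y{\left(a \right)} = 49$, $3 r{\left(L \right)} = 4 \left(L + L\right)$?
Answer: $- \frac{173773}{3698} \approx -46.991$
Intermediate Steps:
$r{\left(L \right)} = \frac{8 L}{3}$ ($r{\left(L \right)} = \frac{4 \left(L + L\right)}{3} = \frac{4 \cdot 2 L}{3} = \frac{8 L}{3}$)
$Y{\left(a \right)} = 47$ ($Y{\left(a \right)} = -2 + 49 = 47$)
$q{\left(w \right)} = 2 + w$ ($q{\left(w \right)} = 2 - \left(\left(w - w\right) - w\right) = 2 - \left(0 - w\right) = 2 - - w = 2 + w$)
$m = \frac{33}{3698}$ ($m = \frac{2 + 64}{\left(\frac{8}{3} \cdot 3 - 94\right)^{2}} = \frac{66}{\left(8 - 94\right)^{2}} = \frac{66}{\left(-86\right)^{2}} = \frac{66}{7396} = 66 \cdot \frac{1}{7396} = \frac{33}{3698} \approx 0.0089237$)
$m - Y{\left(198 \right)} = \frac{33}{3698} - 47 = - \frac{173773}{3698}$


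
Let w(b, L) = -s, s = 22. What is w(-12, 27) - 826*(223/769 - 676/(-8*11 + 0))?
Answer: -55886169/8459 ≈ -6606.7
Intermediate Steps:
w(b, L) = -22 (w(b, L) = -1*22 = -22)
w(-12, 27) - 826*(223/769 - 676/(-8*11 + 0)) = -22 - 826*(223/769 - 676/(-8*11 + 0)) = -22 - 826*(223*(1/769) - 676/(-88 + 0)) = -22 - 826*(223/769 - 676/(-88)) = -22 - 826*(223/769 - 676*(-1/88)) = -22 - 826*(223/769 + 169/22) = -22 - 826*134867/16918 = -22 - 55700071/8459 = -55886169/8459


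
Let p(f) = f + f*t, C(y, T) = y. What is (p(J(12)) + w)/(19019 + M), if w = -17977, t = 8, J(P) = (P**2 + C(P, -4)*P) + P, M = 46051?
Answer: -15277/65070 ≈ -0.23478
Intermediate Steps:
J(P) = P + 2*P**2 (J(P) = (P**2 + P*P) + P = (P**2 + P**2) + P = 2*P**2 + P = P + 2*P**2)
p(f) = 9*f (p(f) = f + f*8 = f + 8*f = 9*f)
(p(J(12)) + w)/(19019 + M) = (9*(12*(1 + 2*12)) - 17977)/(19019 + 46051) = (9*(12*(1 + 24)) - 17977)/65070 = (9*(12*25) - 17977)*(1/65070) = (9*300 - 17977)*(1/65070) = (2700 - 17977)*(1/65070) = -15277*1/65070 = -15277/65070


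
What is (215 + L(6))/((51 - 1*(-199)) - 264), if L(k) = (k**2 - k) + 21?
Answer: -19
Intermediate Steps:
L(k) = 21 + k**2 - k
(215 + L(6))/((51 - 1*(-199)) - 264) = (215 + (21 + 6**2 - 1*6))/((51 - 1*(-199)) - 264) = (215 + (21 + 36 - 6))/((51 + 199) - 264) = (215 + 51)/(250 - 264) = 266/(-14) = 266*(-1/14) = -19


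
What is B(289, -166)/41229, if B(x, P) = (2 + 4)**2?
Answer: 4/4581 ≈ 0.00087317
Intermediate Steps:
B(x, P) = 36 (B(x, P) = 6**2 = 36)
B(289, -166)/41229 = 36/41229 = 36*(1/41229) = 4/4581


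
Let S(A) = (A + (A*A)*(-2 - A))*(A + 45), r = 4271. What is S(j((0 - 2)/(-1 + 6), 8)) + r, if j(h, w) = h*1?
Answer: 2651089/625 ≈ 4241.7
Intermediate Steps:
j(h, w) = h
S(A) = (45 + A)*(A + A²*(-2 - A)) (S(A) = (A + A²*(-2 - A))*(45 + A) = (45 + A)*(A + A²*(-2 - A)))
S(j((0 - 2)/(-1 + 6), 8)) + r = ((0 - 2)/(-1 + 6))*(45 - ((0 - 2)/(-1 + 6))³ - 89*(0 - 2)/(-1 + 6) - 47*(0 - 2)²/(-1 + 6)²) + 4271 = (-2/5)*(45 - (-2/5)³ - (-178)/5 - 47*(-2/5)²) + 4271 = (-2*⅕)*(45 - (-2*⅕)³ - (-178)/5 - 47*(-2*⅕)²) + 4271 = -2*(45 - (-⅖)³ - 89*(-⅖) - 47*(-⅖)²)/5 + 4271 = -2*(45 - 1*(-8/125) + 178/5 - 47*4/25)/5 + 4271 = -2*(45 + 8/125 + 178/5 - 188/25)/5 + 4271 = -⅖*9143/125 + 4271 = -18286/625 + 4271 = 2651089/625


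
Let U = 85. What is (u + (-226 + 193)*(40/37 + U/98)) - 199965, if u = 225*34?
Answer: -697567335/3626 ≈ -1.9238e+5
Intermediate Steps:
u = 7650
(u + (-226 + 193)*(40/37 + U/98)) - 199965 = (7650 + (-226 + 193)*(40/37 + 85/98)) - 199965 = (7650 - 33*(40*(1/37) + 85*(1/98))) - 199965 = (7650 - 33*(40/37 + 85/98)) - 199965 = (7650 - 33*7065/3626) - 199965 = (7650 - 233145/3626) - 199965 = 27505755/3626 - 199965 = -697567335/3626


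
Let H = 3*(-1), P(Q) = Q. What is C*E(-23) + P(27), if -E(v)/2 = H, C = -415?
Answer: -2463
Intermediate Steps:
H = -3
E(v) = 6 (E(v) = -2*(-3) = 6)
C*E(-23) + P(27) = -415*6 + 27 = -2490 + 27 = -2463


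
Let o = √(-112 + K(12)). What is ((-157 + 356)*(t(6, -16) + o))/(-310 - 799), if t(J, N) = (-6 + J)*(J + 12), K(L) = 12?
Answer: -1990*I/1109 ≈ -1.7944*I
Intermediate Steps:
t(J, N) = (-6 + J)*(12 + J)
o = 10*I (o = √(-112 + 12) = √(-100) = 10*I ≈ 10.0*I)
((-157 + 356)*(t(6, -16) + o))/(-310 - 799) = ((-157 + 356)*((-72 + 6² + 6*6) + 10*I))/(-310 - 799) = (199*((-72 + 36 + 36) + 10*I))/(-1109) = -199*(0 + 10*I)/1109 = -199*10*I/1109 = -1990*I/1109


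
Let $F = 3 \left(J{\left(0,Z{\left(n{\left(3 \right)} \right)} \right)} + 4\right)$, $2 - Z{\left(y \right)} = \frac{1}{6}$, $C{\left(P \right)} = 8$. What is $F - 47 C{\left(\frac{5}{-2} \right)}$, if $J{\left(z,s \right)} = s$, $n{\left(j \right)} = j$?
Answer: $- \frac{717}{2} \approx -358.5$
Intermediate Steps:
$Z{\left(y \right)} = \frac{11}{6}$ ($Z{\left(y \right)} = 2 - \frac{1}{6} = \frac{11}{6}$)
$F = \frac{35}{2}$ ($F = 3 \left(\frac{11}{6} + 4\right) = 3 \cdot \frac{35}{6} = \frac{35}{2} \approx 17.5$)
$F - 47 C{\left(\frac{5}{-2} \right)} = \frac{35}{2} - 376 = - \frac{717}{2}$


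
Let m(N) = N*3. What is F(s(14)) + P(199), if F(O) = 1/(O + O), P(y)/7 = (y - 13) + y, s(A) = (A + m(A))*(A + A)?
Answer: 8451521/3136 ≈ 2695.0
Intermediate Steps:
m(N) = 3*N
s(A) = 8*A² (s(A) = (A + 3*A)*(A + A) = (4*A)*(2*A) = 8*A²)
P(y) = -91 + 14*y (P(y) = 7*((y - 13) + y) = 7*((-13 + y) + y) = 7*(-13 + 2*y) = -91 + 14*y)
F(O) = 1/(2*O)
F(s(14)) + P(199) = 1/(2*((8*14²))) + (-91 + 14*199) = 1/(2*((8*196))) + (-91 + 2786) = (½)/1568 + 2695 = (½)*(1/1568) + 2695 = 1/3136 + 2695 = 8451521/3136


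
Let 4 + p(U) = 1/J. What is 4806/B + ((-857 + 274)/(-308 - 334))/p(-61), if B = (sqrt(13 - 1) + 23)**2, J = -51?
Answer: 111414916741/11725968430 - 442152*sqrt(3)/267289 ≈ 6.6364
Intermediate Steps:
B = (23 + 2*sqrt(3))**2 (B = (sqrt(12) + 23)**2 = (2*sqrt(3) + 23)**2 = (23 + 2*sqrt(3))**2 ≈ 700.35)
p(U) = -205/51 (p(U) = -4 + 1/(-51) = -4 - 1/51 = -205/51)
4806/B + ((-857 + 274)/(-308 - 334))/p(-61) = 4806/(541 + 92*sqrt(3)) + ((-857 + 274)/(-308 - 334))/(-205/51) = 4806/(541 + 92*sqrt(3)) - 583/(-642)*(-51/205) = 4806/(541 + 92*sqrt(3)) - 583*(-1/642)*(-51/205) = 4806/(541 + 92*sqrt(3)) + (583/642)*(-51/205) = 4806/(541 + 92*sqrt(3)) - 9911/43870 = -9911/43870 + 4806/(541 + 92*sqrt(3))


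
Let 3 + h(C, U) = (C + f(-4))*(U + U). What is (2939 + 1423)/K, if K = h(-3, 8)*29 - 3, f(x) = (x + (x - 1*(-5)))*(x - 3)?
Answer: 727/1377 ≈ 0.52796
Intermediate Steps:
f(x) = (-3 + x)*(5 + 2*x) (f(x) = (x + (x + 5))*(-3 + x) = (x + (5 + x))*(-3 + x) = (5 + 2*x)*(-3 + x) = (-3 + x)*(5 + 2*x))
h(C, U) = -3 + 2*U*(21 + C) (h(C, U) = -3 + (C + (-15 - 1*(-4) + 2*(-4)²))*(U + U) = -3 + (C + (-15 + 4 + 2*16))*(2*U) = -3 + (C + (-15 + 4 + 32))*(2*U) = -3 + (C + 21)*(2*U) = -3 + (21 + C)*(2*U) = -3 + 2*U*(21 + C))
K = 8262 (K = (-3 + 42*8 + 2*(-3)*8)*29 - 3 = (-3 + 336 - 48)*29 - 3 = 285*29 - 3 = 8265 - 3 = 8262)
(2939 + 1423)/K = (2939 + 1423)/8262 = 4362*(1/8262) = 727/1377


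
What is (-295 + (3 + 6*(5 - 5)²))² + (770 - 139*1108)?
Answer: -67978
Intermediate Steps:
(-295 + (3 + 6*(5 - 5)²))² + (770 - 139*1108) = (-295 + (3 + 6*0²))² + (770 - 154012) = (-295 + (3 + 6*0))² - 153242 = (-295 + (3 + 0))² - 153242 = (-295 + 3)² - 153242 = (-292)² - 153242 = 85264 - 153242 = -67978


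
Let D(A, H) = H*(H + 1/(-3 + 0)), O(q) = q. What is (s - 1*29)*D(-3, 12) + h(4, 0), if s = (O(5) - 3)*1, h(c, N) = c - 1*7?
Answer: -3783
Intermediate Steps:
h(c, N) = -7 + c (h(c, N) = c - 7 = -7 + c)
s = 2 (s = (5 - 3)*1 = 2*1 = 2)
D(A, H) = H*(-⅓ + H) (D(A, H) = H*(H + 1/(-3)) = H*(H - ⅓) = H*(-⅓ + H))
(s - 1*29)*D(-3, 12) + h(4, 0) = (2 - 1*29)*(12*(-⅓ + 12)) + (-7 + 4) = (2 - 29)*(12*(35/3)) - 3 = -27*140 - 3 = -3780 - 3 = -3783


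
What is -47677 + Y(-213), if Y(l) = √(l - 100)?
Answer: -47677 + I*√313 ≈ -47677.0 + 17.692*I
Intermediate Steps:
Y(l) = √(-100 + l)
-47677 + Y(-213) = -47677 + √(-100 - 213) = -47677 + √(-313) = -47677 + I*√313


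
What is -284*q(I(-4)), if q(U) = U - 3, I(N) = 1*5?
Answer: -568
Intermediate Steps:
I(N) = 5
q(U) = -3 + U
-284*q(I(-4)) = -284*(-3 + 5) = -284*2 = -568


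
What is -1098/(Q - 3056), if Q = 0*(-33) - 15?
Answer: 1098/3071 ≈ 0.35754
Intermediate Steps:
Q = -15 (Q = 0 - 15 = -15)
-1098/(Q - 3056) = -1098/(-15 - 3056) = -1098/(-3071) = -1/3071*(-1098) = 1098/3071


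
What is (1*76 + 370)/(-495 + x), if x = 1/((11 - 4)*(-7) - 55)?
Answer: -46384/51481 ≈ -0.90099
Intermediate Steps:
x = -1/104 (x = 1/(7*(-7) - 55) = 1/(-49 - 55) = 1/(-104) = -1/104 ≈ -0.0096154)
(1*76 + 370)/(-495 + x) = (1*76 + 370)/(-495 - 1/104) = (76 + 370)/(-51481/104) = 446*(-104/51481) = -46384/51481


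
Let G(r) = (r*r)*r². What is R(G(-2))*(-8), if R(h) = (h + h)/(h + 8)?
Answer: -32/3 ≈ -10.667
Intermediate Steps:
G(r) = r⁴ (G(r) = r²*r² = r⁴)
R(h) = 2*h/(8 + h) (R(h) = (2*h)/(8 + h) = 2*h/(8 + h))
R(G(-2))*(-8) = (2*(-2)⁴/(8 + (-2)⁴))*(-8) = (2*16/(8 + 16))*(-8) = (2*16/24)*(-8) = (2*16*(1/24))*(-8) = (4/3)*(-8) = -32/3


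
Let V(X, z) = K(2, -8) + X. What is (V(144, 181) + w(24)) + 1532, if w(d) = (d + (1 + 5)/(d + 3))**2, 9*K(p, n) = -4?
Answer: 183244/81 ≈ 2262.3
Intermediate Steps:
K(p, n) = -4/9 (K(p, n) = (1/9)*(-4) = -4/9)
w(d) = (d + 6/(3 + d))**2
V(X, z) = -4/9 + X
(V(144, 181) + w(24)) + 1532 = ((-4/9 + 144) + (6 + 24**2 + 3*24)**2/(3 + 24)**2) + 1532 = (1292/9 + (6 + 576 + 72)**2/27**2) + 1532 = (1292/9 + (1/729)*654**2) + 1532 = (1292/9 + (1/729)*427716) + 1532 = (1292/9 + 47524/81) + 1532 = 59152/81 + 1532 = 183244/81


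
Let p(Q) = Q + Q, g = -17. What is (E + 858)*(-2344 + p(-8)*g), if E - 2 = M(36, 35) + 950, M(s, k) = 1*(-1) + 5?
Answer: -3758608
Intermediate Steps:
M(s, k) = 4 (M(s, k) = -1 + 5 = 4)
p(Q) = 2*Q
E = 956 (E = 2 + (4 + 950) = 2 + 954 = 956)
(E + 858)*(-2344 + p(-8)*g) = (956 + 858)*(-2344 + (2*(-8))*(-17)) = 1814*(-2344 - 16*(-17)) = 1814*(-2344 + 272) = 1814*(-2072) = -3758608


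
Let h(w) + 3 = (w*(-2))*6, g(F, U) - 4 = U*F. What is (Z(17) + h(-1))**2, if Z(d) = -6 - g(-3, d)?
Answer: 2500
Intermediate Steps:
g(F, U) = 4 + F*U (g(F, U) = 4 + U*F = 4 + F*U)
h(w) = -3 - 12*w (h(w) = -3 + (w*(-2))*6 = -3 - 2*w*6 = -3 - 12*w)
Z(d) = -10 + 3*d (Z(d) = -6 - (4 - 3*d) = -6 + (-4 + 3*d) = -10 + 3*d)
(Z(17) + h(-1))**2 = ((-10 + 3*17) + (-3 - 12*(-1)))**2 = ((-10 + 51) + (-3 + 12))**2 = (41 + 9)**2 = 50**2 = 2500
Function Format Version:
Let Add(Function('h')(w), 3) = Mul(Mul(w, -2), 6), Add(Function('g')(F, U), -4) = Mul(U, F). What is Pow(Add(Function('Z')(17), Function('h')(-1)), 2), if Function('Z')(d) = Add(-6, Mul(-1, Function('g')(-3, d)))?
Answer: 2500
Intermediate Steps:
Function('g')(F, U) = Add(4, Mul(F, U)) (Function('g')(F, U) = Add(4, Mul(U, F)) = Add(4, Mul(F, U)))
Function('h')(w) = Add(-3, Mul(-12, w)) (Function('h')(w) = Add(-3, Mul(Mul(w, -2), 6)) = Add(-3, Mul(Mul(-2, w), 6)) = Add(-3, Mul(-12, w)))
Function('Z')(d) = Add(-10, Mul(3, d)) (Function('Z')(d) = Add(-6, Mul(-1, Add(4, Mul(-3, d)))) = Add(-6, Add(-4, Mul(3, d))) = Add(-10, Mul(3, d)))
Pow(Add(Function('Z')(17), Function('h')(-1)), 2) = Pow(Add(Add(-10, Mul(3, 17)), Add(-3, Mul(-12, -1))), 2) = Pow(Add(Add(-10, 51), Add(-3, 12)), 2) = Pow(Add(41, 9), 2) = Pow(50, 2) = 2500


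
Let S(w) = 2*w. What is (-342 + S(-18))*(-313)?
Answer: 118314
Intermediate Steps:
(-342 + S(-18))*(-313) = (-342 + 2*(-18))*(-313) = (-342 - 36)*(-313) = -378*(-313) = 118314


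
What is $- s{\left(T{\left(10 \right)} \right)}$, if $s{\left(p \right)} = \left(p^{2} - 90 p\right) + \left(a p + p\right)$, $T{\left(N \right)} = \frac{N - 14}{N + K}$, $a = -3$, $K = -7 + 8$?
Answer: $- \frac{4064}{121} \approx -33.587$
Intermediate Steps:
$K = 1$
$T{\left(N \right)} = \frac{-14 + N}{1 + N}$ ($T{\left(N \right)} = \frac{N - 14}{N + 1} = \frac{-14 + N}{1 + N}$)
$s{\left(p \right)} = p^{2} - 92 p$ ($s{\left(p \right)} = \left(p^{2} - 90 p\right) + \left(- 3 p + p\right) = \left(p^{2} - 90 p\right) - 2 p = p^{2} - 92 p$)
$- s{\left(T{\left(10 \right)} \right)} = - \frac{-14 + 10}{1 + 10} \left(-92 + \frac{-14 + 10}{1 + 10}\right) = - \frac{1}{11} \left(-4\right) \left(-92 + \frac{1}{11} \left(-4\right)\right) = - \frac{\left(-4\right) \left(-92 - \frac{4}{11}\right)}{11} = - \frac{\left(-4\right) \left(-1016\right)}{11 \cdot 11} = \left(-1\right) \frac{4064}{121} = - \frac{4064}{121}$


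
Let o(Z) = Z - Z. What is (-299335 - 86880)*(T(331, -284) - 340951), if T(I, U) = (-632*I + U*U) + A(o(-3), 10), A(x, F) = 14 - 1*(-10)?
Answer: 181313652545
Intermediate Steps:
o(Z) = 0
A(x, F) = 24 (A(x, F) = 14 + 10 = 24)
T(I, U) = 24 + U² - 632*I (T(I, U) = (-632*I + U*U) + 24 = (-632*I + U²) + 24 = (U² - 632*I) + 24 = 24 + U² - 632*I)
(-299335 - 86880)*(T(331, -284) - 340951) = (-299335 - 86880)*((24 + (-284)² - 632*331) - 340951) = -386215*((24 + 80656 - 209192) - 340951) = -386215*(-128512 - 340951) = -386215*(-469463) = 181313652545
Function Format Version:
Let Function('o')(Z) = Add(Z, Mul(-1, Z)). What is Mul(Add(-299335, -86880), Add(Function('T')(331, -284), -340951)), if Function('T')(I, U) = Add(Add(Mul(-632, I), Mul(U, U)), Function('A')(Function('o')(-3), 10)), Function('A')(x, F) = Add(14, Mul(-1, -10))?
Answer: 181313652545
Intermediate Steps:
Function('o')(Z) = 0
Function('A')(x, F) = 24 (Function('A')(x, F) = Add(14, 10) = 24)
Function('T')(I, U) = Add(24, Pow(U, 2), Mul(-632, I)) (Function('T')(I, U) = Add(Add(Mul(-632, I), Mul(U, U)), 24) = Add(Add(Mul(-632, I), Pow(U, 2)), 24) = Add(Add(Pow(U, 2), Mul(-632, I)), 24) = Add(24, Pow(U, 2), Mul(-632, I)))
Mul(Add(-299335, -86880), Add(Function('T')(331, -284), -340951)) = Mul(Add(-299335, -86880), Add(Add(24, Pow(-284, 2), Mul(-632, 331)), -340951)) = Mul(-386215, Add(Add(24, 80656, -209192), -340951)) = Mul(-386215, Add(-128512, -340951)) = Mul(-386215, -469463) = 181313652545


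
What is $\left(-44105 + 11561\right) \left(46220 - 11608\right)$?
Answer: $-1126412928$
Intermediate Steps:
$\left(-44105 + 11561\right) \left(46220 - 11608\right) = \left(-32544\right) 34612 = -1126412928$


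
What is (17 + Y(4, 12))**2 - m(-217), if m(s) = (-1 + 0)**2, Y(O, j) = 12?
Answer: 840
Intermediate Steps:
m(s) = 1 (m(s) = (-1)**2 = 1)
(17 + Y(4, 12))**2 - m(-217) = (17 + 12)**2 - 1*1 = 29**2 - 1 = 841 - 1 = 840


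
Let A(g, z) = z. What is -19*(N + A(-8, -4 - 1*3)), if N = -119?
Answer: 2394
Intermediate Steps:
-19*(N + A(-8, -4 - 1*3)) = -19*(-119 + (-4 - 1*3)) = -19*(-119 + (-4 - 3)) = -19*(-119 - 7) = -19*(-126) = 2394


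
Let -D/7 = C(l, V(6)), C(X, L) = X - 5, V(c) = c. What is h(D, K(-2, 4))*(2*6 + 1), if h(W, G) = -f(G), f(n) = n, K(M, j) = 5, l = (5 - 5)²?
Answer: -65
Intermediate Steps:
l = 0 (l = 0² = 0)
C(X, L) = -5 + X
D = 35 (D = -7*(-5 + 0) = -7*(-5) = 35)
h(W, G) = -G
h(D, K(-2, 4))*(2*6 + 1) = (-1*5)*(2*6 + 1) = -5*(12 + 1) = -5*13 = -65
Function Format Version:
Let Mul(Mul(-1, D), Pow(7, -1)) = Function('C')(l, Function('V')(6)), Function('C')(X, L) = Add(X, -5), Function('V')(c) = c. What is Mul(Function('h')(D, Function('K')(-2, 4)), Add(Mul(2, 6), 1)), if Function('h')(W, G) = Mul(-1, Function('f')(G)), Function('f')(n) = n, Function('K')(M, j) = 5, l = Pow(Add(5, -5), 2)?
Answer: -65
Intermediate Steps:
l = 0 (l = Pow(0, 2) = 0)
Function('C')(X, L) = Add(-5, X)
D = 35 (D = Mul(-7, Add(-5, 0)) = Mul(-7, -5) = 35)
Function('h')(W, G) = Mul(-1, G)
Mul(Function('h')(D, Function('K')(-2, 4)), Add(Mul(2, 6), 1)) = Mul(Mul(-1, 5), Add(Mul(2, 6), 1)) = Mul(-5, Add(12, 1)) = Mul(-5, 13) = -65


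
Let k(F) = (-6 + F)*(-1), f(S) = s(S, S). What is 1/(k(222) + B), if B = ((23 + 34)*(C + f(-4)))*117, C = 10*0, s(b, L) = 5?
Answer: 1/33129 ≈ 3.0185e-5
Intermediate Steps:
f(S) = 5
k(F) = 6 - F
C = 0
B = 33345 (B = ((23 + 34)*(0 + 5))*117 = (57*5)*117 = 285*117 = 33345)
1/(k(222) + B) = 1/((6 - 1*222) + 33345) = 1/((6 - 222) + 33345) = 1/(-216 + 33345) = 1/33129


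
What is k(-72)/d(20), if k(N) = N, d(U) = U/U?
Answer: -72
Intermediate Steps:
d(U) = 1
k(-72)/d(20) = -72/1 = -72*1 = -72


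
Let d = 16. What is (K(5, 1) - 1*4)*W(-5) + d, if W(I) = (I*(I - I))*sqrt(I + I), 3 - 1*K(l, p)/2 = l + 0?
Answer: 16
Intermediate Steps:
K(l, p) = 6 - 2*l (K(l, p) = 6 - 2*(l + 0) = 6 - 2*l)
W(I) = 0 (W(I) = (I*0)*sqrt(2*I) = 0*(sqrt(2)*sqrt(I)) = 0)
(K(5, 1) - 1*4)*W(-5) + d = ((6 - 2*5) - 1*4)*0 + 16 = ((6 - 10) - 4)*0 + 16 = (-4 - 4)*0 + 16 = -8*0 + 16 = 0 + 16 = 16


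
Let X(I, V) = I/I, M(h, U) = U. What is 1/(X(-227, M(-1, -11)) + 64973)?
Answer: 1/64974 ≈ 1.5391e-5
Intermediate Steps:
X(I, V) = 1
1/(X(-227, M(-1, -11)) + 64973) = 1/(1 + 64973) = 1/64974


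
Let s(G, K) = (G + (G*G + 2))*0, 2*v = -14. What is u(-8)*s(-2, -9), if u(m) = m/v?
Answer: 0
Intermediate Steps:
v = -7 (v = (1/2)*(-14) = -7)
s(G, K) = 0 (s(G, K) = (G + (G**2 + 2))*0 = (G + (2 + G**2))*0 = (2 + G + G**2)*0 = 0)
u(m) = -m/7 (u(m) = m/(-7) = m*(-1/7) = -m/7)
u(-8)*s(-2, -9) = -1/7*(-8)*0 = (8/7)*0 = 0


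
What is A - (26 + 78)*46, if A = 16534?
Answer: 11750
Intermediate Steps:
A - (26 + 78)*46 = 16534 - (26 + 78)*46 = 16534 - 104*46 = 16534 - 1*4784 = 16534 - 4784 = 11750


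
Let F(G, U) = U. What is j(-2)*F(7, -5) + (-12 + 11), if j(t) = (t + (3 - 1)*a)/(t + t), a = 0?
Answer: -7/2 ≈ -3.5000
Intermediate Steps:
j(t) = 1/2 (j(t) = (t + (3 - 1)*0)/(t + t) = (t + 2*0)/((2*t)) = (t + 0)*(1/(2*t)) = t*(1/(2*t)) = 1/2)
j(-2)*F(7, -5) + (-12 + 11) = (1/2)*(-5) + (-12 + 11) = -5/2 - 1 = -7/2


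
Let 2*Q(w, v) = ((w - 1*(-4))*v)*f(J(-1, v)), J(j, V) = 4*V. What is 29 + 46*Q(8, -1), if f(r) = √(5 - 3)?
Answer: 29 - 276*√2 ≈ -361.32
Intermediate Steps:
f(r) = √2
Q(w, v) = v*√2*(4 + w)/2 (Q(w, v) = (((w - 1*(-4))*v)*√2)/2 = (((w + 4)*v)*√2)/2 = (((4 + w)*v)*√2)/2 = ((v*(4 + w))*√2)/2 = (v*√2*(4 + w))/2 = v*√2*(4 + w)/2)
29 + 46*Q(8, -1) = 29 + 46*((½)*(-1)*√2*(4 + 8)) = 29 + 46*((½)*(-1)*√2*12) = 29 + 46*(-6*√2) = 29 - 276*√2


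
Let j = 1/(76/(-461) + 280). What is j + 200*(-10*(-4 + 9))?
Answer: -1290039539/129004 ≈ -10000.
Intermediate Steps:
j = 461/129004 (j = 1/(76*(-1/461) + 280) = 1/(-76/461 + 280) = 1/(129004/461) = 461/129004 ≈ 0.0035735)
j + 200*(-10*(-4 + 9)) = 461/129004 + 200*(-10*(-4 + 9)) = 461/129004 + 200*(-10*5) = 461/129004 + 200*(-50) = 461/129004 - 10000 = -1290039539/129004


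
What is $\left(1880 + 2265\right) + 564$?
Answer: $4709$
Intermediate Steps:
$\left(1880 + 2265\right) + 564 = 4145 + 564 = 4709$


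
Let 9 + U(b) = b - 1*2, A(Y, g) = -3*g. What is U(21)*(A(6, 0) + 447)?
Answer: 4470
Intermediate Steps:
U(b) = -11 + b (U(b) = -9 + (b - 1*2) = -9 + (b - 2) = -9 + (-2 + b) = -11 + b)
U(21)*(A(6, 0) + 447) = (-11 + 21)*(-3*0 + 447) = 10*(0 + 447) = 10*447 = 4470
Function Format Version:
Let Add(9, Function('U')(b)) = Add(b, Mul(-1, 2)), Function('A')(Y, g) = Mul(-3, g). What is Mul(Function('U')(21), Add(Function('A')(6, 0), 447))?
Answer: 4470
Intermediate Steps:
Function('U')(b) = Add(-11, b) (Function('U')(b) = Add(-9, Add(b, Mul(-1, 2))) = Add(-9, Add(b, -2)) = Add(-9, Add(-2, b)) = Add(-11, b))
Mul(Function('U')(21), Add(Function('A')(6, 0), 447)) = Mul(Add(-11, 21), Add(Mul(-3, 0), 447)) = Mul(10, Add(0, 447)) = Mul(10, 447) = 4470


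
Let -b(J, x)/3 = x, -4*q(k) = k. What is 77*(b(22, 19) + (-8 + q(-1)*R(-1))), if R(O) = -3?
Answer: -20251/4 ≈ -5062.8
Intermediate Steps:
q(k) = -k/4
b(J, x) = -3*x
77*(b(22, 19) + (-8 + q(-1)*R(-1))) = 77*(-3*19 + (-8 - ¼*(-1)*(-3))) = 77*(-57 + (-8 + (¼)*(-3))) = 77*(-57 + (-8 - ¾)) = 77*(-57 - 35/4) = 77*(-263/4) = -20251/4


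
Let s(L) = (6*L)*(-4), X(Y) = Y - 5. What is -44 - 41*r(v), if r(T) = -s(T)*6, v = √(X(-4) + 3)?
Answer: -44 - 5904*I*√6 ≈ -44.0 - 14462.0*I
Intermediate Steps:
X(Y) = -5 + Y
s(L) = -24*L
v = I*√6 (v = √((-5 - 4) + 3) = √(-9 + 3) = √(-6) = I*√6 ≈ 2.4495*I)
r(T) = 144*T (r(T) = -(-24)*T*6 = (24*T)*6 = 144*T)
-44 - 41*r(v) = -44 - 5904*I*√6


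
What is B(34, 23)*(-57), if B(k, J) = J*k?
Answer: -44574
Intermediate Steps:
B(34, 23)*(-57) = (23*34)*(-57) = 782*(-57) = -44574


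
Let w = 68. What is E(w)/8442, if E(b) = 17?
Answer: 17/8442 ≈ 0.0020137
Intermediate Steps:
E(w)/8442 = 17/8442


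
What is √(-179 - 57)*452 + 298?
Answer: 298 + 904*I*√59 ≈ 298.0 + 6943.8*I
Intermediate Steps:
√(-179 - 57)*452 + 298 = √(-236)*452 + 298 = (2*I*√59)*452 + 298 = 904*I*√59 + 298 = 298 + 904*I*√59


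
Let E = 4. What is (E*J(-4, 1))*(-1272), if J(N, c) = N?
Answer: 20352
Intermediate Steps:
(E*J(-4, 1))*(-1272) = (4*(-4))*(-1272) = -16*(-1272) = 20352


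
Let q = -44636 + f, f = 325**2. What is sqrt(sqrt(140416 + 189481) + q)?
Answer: sqrt(60989 + sqrt(329897)) ≈ 248.12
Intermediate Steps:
f = 105625
q = 60989 (q = -44636 + 105625 = 60989)
sqrt(sqrt(140416 + 189481) + q) = sqrt(sqrt(140416 + 189481) + 60989) = sqrt(sqrt(329897) + 60989) = sqrt(60989 + sqrt(329897))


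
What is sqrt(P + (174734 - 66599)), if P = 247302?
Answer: 3*sqrt(39493) ≈ 596.19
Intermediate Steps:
sqrt(P + (174734 - 66599)) = sqrt(247302 + (174734 - 66599)) = sqrt(247302 + 108135) = sqrt(355437) = 3*sqrt(39493)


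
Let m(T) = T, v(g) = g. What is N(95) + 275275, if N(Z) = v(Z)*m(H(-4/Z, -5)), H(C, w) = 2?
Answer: 275465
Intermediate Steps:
N(Z) = 2*Z (N(Z) = Z*2 = 2*Z)
N(95) + 275275 = 2*95 + 275275 = 190 + 275275 = 275465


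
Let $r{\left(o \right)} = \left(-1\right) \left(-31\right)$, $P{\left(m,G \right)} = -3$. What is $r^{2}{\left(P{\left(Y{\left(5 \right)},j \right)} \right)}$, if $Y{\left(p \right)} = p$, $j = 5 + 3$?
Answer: $961$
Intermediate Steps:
$j = 8$
$r{\left(o \right)} = 31$
$r^{2}{\left(P{\left(Y{\left(5 \right)},j \right)} \right)} = 31^{2} = 961$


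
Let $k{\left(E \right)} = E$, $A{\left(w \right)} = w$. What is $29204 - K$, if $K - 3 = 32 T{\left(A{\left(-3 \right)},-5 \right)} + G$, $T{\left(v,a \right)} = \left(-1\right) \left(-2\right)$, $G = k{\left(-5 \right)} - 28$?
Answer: $29170$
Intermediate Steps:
$G = -33$ ($G = -5 - 28 = -33$)
$T{\left(v,a \right)} = 2$
$K = 34$ ($K = 3 + \left(32 \cdot 2 - 33\right) = 3 + \left(64 - 33\right) = 3 + 31 = 34$)
$29204 - K = 29204 - 34 = 29170$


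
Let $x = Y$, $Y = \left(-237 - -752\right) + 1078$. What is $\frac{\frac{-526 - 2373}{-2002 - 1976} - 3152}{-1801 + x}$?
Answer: $\frac{964289}{63648} \approx 15.15$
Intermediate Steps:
$Y = 1593$ ($Y = \left(-237 + 752\right) + 1078 = 515 + 1078 = 1593$)
$x = 1593$
$\frac{\frac{-526 - 2373}{-2002 - 1976} - 3152}{-1801 + x} = \frac{\frac{-526 - 2373}{-2002 - 1976} - 3152}{-1801 + 1593} = \frac{- \frac{2899}{-3978} - 3152}{-208} = \left(\left(-2899\right) \left(- \frac{1}{3978}\right) - 3152\right) \left(- \frac{1}{208}\right) = \left(\frac{223}{306} - 3152\right) \left(- \frac{1}{208}\right) = \left(- \frac{964289}{306}\right) \left(- \frac{1}{208}\right) = \frac{964289}{63648}$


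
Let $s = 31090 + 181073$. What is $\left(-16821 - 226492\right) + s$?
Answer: $-31150$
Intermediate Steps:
$s = 212163$
$\left(-16821 - 226492\right) + s = \left(-16821 - 226492\right) + 212163 = -243313 + 212163 = -31150$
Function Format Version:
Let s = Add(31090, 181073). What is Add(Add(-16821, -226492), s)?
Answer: -31150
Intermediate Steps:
s = 212163
Add(Add(-16821, -226492), s) = Add(Add(-16821, -226492), 212163) = Add(-243313, 212163) = -31150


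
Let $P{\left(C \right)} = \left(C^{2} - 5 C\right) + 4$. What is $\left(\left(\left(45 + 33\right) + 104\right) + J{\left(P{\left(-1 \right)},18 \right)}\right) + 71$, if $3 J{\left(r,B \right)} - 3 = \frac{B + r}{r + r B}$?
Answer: $\frac{72404}{285} \approx 254.05$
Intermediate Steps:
$P{\left(C \right)} = 4 + C^{2} - 5 C$
$J{\left(r,B \right)} = 1 + \frac{B + r}{3 \left(r + B r\right)}$ ($J{\left(r,B \right)} = 1 + \frac{\left(B + r\right) \frac{1}{r + r B}}{3} = 1 + \frac{\left(B + r\right) \frac{1}{r + B r}}{3} = 1 + \frac{\frac{1}{r + B r} \left(B + r\right)}{3} = 1 + \frac{B + r}{3 \left(r + B r\right)}$)
$\left(\left(\left(45 + 33\right) + 104\right) + J{\left(P{\left(-1 \right)},18 \right)}\right) + 71 = \left(\left(\left(45 + 33\right) + 104\right) + \frac{18 + 4 \left(4 + \left(-1\right)^{2} - -5\right) + 3 \cdot 18 \left(4 + \left(-1\right)^{2} - -5\right)}{3 \left(4 + \left(-1\right)^{2} - -5\right) \left(1 + 18\right)}\right) + 71 = \left(\left(78 + 104\right) + \frac{18 + 4 \left(4 + 1 + 5\right) + 3 \cdot 18 \left(4 + 1 + 5\right)}{3 \left(4 + 1 + 5\right) 19}\right) + 71 = \left(182 + \frac{1}{3} \cdot \frac{1}{10} \cdot \frac{1}{19} \left(18 + 4 \cdot 10 + 3 \cdot 18 \cdot 10\right)\right) + 71 = \left(182 + \frac{1}{3} \cdot \frac{1}{10} \cdot \frac{1}{19} \left(18 + 40 + 540\right)\right) + 71 = \left(182 + \frac{1}{3} \cdot \frac{1}{10} \cdot \frac{1}{19} \cdot 598\right) + 71 = \left(182 + \frac{299}{285}\right) + 71 = \frac{52169}{285} + 71 = \frac{72404}{285}$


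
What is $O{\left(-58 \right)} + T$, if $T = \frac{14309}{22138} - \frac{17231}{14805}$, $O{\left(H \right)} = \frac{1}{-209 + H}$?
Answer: $- \frac{15204997867}{29170025010} \approx -0.52125$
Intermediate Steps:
$T = - \frac{169615133}{327753090}$ ($T = 14309 \cdot \frac{1}{22138} - \frac{17231}{14805} = \frac{14309}{22138} - \frac{17231}{14805} = - \frac{169615133}{327753090} \approx -0.51751$)
$O{\left(-58 \right)} + T = \frac{1}{-209 - 58} - \frac{169615133}{327753090} = \frac{1}{-267} - \frac{169615133}{327753090} = - \frac{1}{267} - \frac{169615133}{327753090} = - \frac{15204997867}{29170025010}$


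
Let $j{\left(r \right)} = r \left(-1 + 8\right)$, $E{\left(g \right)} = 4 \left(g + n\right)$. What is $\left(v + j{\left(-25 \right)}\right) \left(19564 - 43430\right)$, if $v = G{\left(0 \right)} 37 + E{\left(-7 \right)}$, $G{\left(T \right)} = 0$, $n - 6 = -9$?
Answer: $5131190$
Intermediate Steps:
$n = -3$ ($n = 6 - 9 = -3$)
$E{\left(g \right)} = -12 + 4 g$ ($E{\left(g \right)} = 4 \left(g - 3\right) = 4 \left(-3 + g\right) = -12 + 4 g$)
$j{\left(r \right)} = 7 r$ ($j{\left(r \right)} = r 7 = 7 r$)
$v = -40$ ($v = 0 \cdot 37 + \left(-12 + 4 \left(-7\right)\right) = 0 - 40 = -40$)
$\left(v + j{\left(-25 \right)}\right) \left(19564 - 43430\right) = \left(-40 + 7 \left(-25\right)\right) \left(19564 - 43430\right) = \left(-40 - 175\right) \left(-23866\right) = \left(-215\right) \left(-23866\right) = 5131190$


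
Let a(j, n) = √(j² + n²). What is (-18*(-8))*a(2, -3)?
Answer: 144*√13 ≈ 519.20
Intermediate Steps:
(-18*(-8))*a(2, -3) = (-18*(-8))*√(2² + (-3)²) = 144*√(4 + 9) = 144*√13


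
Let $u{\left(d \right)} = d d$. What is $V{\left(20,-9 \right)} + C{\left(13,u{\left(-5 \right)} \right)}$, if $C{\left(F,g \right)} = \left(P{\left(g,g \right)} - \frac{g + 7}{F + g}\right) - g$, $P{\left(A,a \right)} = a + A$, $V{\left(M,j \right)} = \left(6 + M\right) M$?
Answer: $\frac{10339}{19} \approx 544.16$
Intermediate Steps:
$V{\left(M,j \right)} = M \left(6 + M\right)$
$P{\left(A,a \right)} = A + a$
$u{\left(d \right)} = d^{2}$
$C{\left(F,g \right)} = g - \frac{7 + g}{F + g}$ ($C{\left(F,g \right)} = \left(\left(g + g\right) - \frac{g + 7}{F + g}\right) - g = \left(2 g - \frac{7 + g}{F + g}\right) - g = g - \frac{7 + g}{F + g}$)
$V{\left(20,-9 \right)} + C{\left(13,u{\left(-5 \right)} \right)} = 20 \left(6 + 20\right) + \frac{-7 + \left(\left(-5\right)^{2}\right)^{2} - \left(-5\right)^{2} + 13 \left(-5\right)^{2}}{13 + \left(-5\right)^{2}} = 20 \cdot 26 + \frac{-7 + 25^{2} - 25 + 13 \cdot 25}{13 + 25} = 520 + \frac{-7 + 625 - 25 + 325}{38} = 520 + \frac{1}{38} \cdot 918 = 520 + \frac{459}{19} = \frac{10339}{19}$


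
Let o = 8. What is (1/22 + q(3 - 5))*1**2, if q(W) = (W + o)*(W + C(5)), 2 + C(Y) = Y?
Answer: 133/22 ≈ 6.0455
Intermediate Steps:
C(Y) = -2 + Y
q(W) = (3 + W)*(8 + W) (q(W) = (W + 8)*(W + (-2 + 5)) = (8 + W)*(W + 3) = (8 + W)*(3 + W) = (3 + W)*(8 + W))
(1/22 + q(3 - 5))*1**2 = (1/22 + (24 + (3 - 5)**2 + 11*(3 - 5)))*1**2 = (1/22 + (24 + (-2)**2 + 11*(-2)))*1 = (1/22 + (24 + 4 - 22))*1 = (1/22 + 6)*1 = (133/22)*1 = 133/22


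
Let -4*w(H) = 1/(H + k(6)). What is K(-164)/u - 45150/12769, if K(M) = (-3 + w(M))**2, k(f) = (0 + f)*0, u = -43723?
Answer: -849572883296641/240256152869632 ≈ -3.5361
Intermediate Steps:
k(f) = 0 (k(f) = f*0 = 0)
w(H) = -1/(4*H) (w(H) = -1/(4*(H + 0)) = -1/(4*H))
K(M) = (-3 - 1/(4*M))**2
K(-164)/u - 45150/12769 = ((1/16)*(1 + 12*(-164))**2/(-164)**2)/(-43723) - 45150/12769 = ((1/16)*(1/26896)*(1 - 1968)**2)*(-1/43723) - 45150*1/12769 = ((1/16)*(1/26896)*(-1967)**2)*(-1/43723) - 45150/12769 = ((1/16)*(1/26896)*3869089)*(-1/43723) - 45150/12769 = (3869089/430336)*(-1/43723) - 45150/12769 = -3869089/18815580928 - 45150/12769 = -849572883296641/240256152869632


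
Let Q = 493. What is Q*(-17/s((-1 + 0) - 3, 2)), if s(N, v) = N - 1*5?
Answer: 8381/9 ≈ 931.22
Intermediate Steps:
s(N, v) = -5 + N (s(N, v) = N - 5 = -5 + N)
Q*(-17/s((-1 + 0) - 3, 2)) = 493*(-17/(-5 + ((-1 + 0) - 3))) = 493*(-17/(-5 + (-1 - 3))) = 493*(-17/(-5 - 4)) = 493*(-17/(-9)) = 493*(-17*(-1/9)) = 493*(17/9) = 8381/9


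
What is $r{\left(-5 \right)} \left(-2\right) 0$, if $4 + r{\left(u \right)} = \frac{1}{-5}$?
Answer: $0$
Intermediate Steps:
$r{\left(u \right)} = - \frac{21}{5}$ ($r{\left(u \right)} = -4 + \frac{1}{-5} = -4 - \frac{1}{5} = - \frac{21}{5}$)
$r{\left(-5 \right)} \left(-2\right) 0 = \left(- \frac{21}{5}\right) \left(-2\right) 0 = \frac{42}{5} \cdot 0 = 0$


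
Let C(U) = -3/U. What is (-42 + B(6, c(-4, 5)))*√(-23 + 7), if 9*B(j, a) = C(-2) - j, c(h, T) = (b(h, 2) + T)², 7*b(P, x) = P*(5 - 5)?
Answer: -170*I ≈ -170.0*I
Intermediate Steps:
b(P, x) = 0 (b(P, x) = (P*(5 - 5))/7 = (P*0)/7 = (⅐)*0 = 0)
c(h, T) = T² (c(h, T) = (0 + T)² = T²)
B(j, a) = ⅙ - j/9 (B(j, a) = (-3/(-2) - j)/9 = (-3*(-½) - j)/9 = (3/2 - j)/9 = ⅙ - j/9)
(-42 + B(6, c(-4, 5)))*√(-23 + 7) = (-42 + (⅙ - ⅑*6))*√(-23 + 7) = (-42 + (⅙ - ⅔))*√(-16) = (-42 - ½)*(4*I) = -170*I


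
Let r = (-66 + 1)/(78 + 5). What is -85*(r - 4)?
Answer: 33745/83 ≈ 406.57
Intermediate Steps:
r = -65/83 ≈ -0.78313
-85*(r - 4) = -85*(-65/83 - 4) = -85*(-397/83) = 33745/83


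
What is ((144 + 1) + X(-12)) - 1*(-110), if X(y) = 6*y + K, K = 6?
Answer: 189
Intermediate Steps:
X(y) = 6 + 6*y (X(y) = 6*y + 6 = 6 + 6*y)
((144 + 1) + X(-12)) - 1*(-110) = ((144 + 1) + (6 + 6*(-12))) - 1*(-110) = (145 + (6 - 72)) + 110 = (145 - 66) + 110 = 79 + 110 = 189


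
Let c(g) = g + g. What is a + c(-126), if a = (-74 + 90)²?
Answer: 4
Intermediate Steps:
c(g) = 2*g
a = 256 (a = 16² = 256)
a + c(-126) = 256 + 2*(-126) = 256 - 252 = 4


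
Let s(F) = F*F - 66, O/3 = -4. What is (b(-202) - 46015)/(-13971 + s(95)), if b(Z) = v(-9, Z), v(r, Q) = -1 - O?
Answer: 1643/179 ≈ 9.1788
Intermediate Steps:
O = -12 (O = 3*(-4) = -12)
s(F) = -66 + F² (s(F) = F² - 66 = -66 + F²)
v(r, Q) = 11 (v(r, Q) = -1 - 1*(-12) = -1 + 12 = 11)
b(Z) = 11
(b(-202) - 46015)/(-13971 + s(95)) = (11 - 46015)/(-13971 + (-66 + 95²)) = -46004/(-13971 + (-66 + 9025)) = -46004/(-13971 + 8959) = -46004/(-5012) = -46004*(-1/5012) = 1643/179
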